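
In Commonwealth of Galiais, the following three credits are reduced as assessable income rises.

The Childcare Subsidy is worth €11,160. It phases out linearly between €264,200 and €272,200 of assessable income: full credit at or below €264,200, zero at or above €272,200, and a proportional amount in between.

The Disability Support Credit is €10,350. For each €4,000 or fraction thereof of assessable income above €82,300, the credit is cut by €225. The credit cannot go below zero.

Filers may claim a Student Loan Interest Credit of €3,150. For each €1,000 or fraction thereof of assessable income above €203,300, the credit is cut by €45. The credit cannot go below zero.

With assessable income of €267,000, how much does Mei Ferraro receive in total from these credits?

Childcare Subsidy: €267,000 is €2,800 into a €8,000 phase-out range, leaving 5,200/8,000 of the credit: €11,160 × 5,200/8,000 = €7,254.
Disability Support Credit: income exceeds €82,300 by €184,700 → 47 increments × €225 = €10,575 ≥ base, so the credit is €0.
Student Loan Interest Credit: income exceeds €203,300 by €63,700, which is 64 full-or-partial €1,000 increments; reduction = 64 × €45 = €2,880, leaving €270.
Total: €7,254 + €0 + €270 = €7,524.

€7,524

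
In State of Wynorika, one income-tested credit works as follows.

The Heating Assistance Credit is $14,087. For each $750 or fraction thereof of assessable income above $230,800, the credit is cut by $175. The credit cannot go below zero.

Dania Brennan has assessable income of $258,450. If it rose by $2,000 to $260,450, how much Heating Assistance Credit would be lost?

At $258,450 — income exceeds $230,800 by $27,650, which is 37 full-or-partial $750 increments; reduction = 37 × $175 = $6,475, leaving $7,612.
At $260,450 — income exceeds $230,800 by $29,650, which is 40 full-or-partial $750 increments; reduction = 40 × $175 = $7,000, leaving $7,087.
Lost: $7,612 − $7,087 = $525.

$525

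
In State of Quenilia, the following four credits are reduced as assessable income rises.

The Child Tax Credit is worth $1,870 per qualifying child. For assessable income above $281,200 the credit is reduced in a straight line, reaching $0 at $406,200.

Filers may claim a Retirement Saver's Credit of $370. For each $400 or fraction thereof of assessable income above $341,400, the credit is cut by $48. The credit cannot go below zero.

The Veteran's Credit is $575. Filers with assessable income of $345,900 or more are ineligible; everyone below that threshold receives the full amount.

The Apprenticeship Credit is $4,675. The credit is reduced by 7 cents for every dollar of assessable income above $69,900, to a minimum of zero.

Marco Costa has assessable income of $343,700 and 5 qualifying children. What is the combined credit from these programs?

Child Tax Credit: base = 5 × $1,870 = $9,350. $343,700 is $62,500 into a $125,000 phase-out range, leaving 62,500/125,000 of the credit: $9,350 × 62,500/125,000 = $4,675.
Retirement Saver's Credit: income exceeds $341,400 by $2,300, which is 6 full-or-partial $400 increments; reduction = 6 × $48 = $288, leaving $82.
Veteran's Credit: $343,700 is below the $345,900 cutoff, so the full $575 applies.
Apprenticeship Credit: 7% of the $273,800 excess over $69,900 is $19,166 ≥ base, so the credit is $0.
Total: $4,675 + $82 + $575 + $0 = $5,332.

$5,332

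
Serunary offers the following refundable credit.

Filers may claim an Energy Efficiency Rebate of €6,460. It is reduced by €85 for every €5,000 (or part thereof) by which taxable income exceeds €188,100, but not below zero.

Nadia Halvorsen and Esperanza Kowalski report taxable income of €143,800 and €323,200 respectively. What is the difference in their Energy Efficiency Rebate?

Nadia (€143,800): Energy Efficiency Rebate: €143,800 is at or below the €188,100 threshold, so the full €6,460 applies.
Esperanza (€323,200): Energy Efficiency Rebate: income exceeds €188,100 by €135,100, which is 28 full-or-partial €5,000 increments; reduction = 28 × €85 = €2,380, leaving €4,080.
Difference: |€6,460 − €4,080| = €2,380.

€2,380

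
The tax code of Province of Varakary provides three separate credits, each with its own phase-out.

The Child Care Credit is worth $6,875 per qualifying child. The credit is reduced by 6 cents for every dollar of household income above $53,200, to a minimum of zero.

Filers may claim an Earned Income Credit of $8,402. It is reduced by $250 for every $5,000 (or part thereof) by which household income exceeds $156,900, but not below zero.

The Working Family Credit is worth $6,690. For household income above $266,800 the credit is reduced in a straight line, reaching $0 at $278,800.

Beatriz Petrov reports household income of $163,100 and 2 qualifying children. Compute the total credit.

Child Care Credit: base = 2 × $6,875 = $13,750. 6% of the $109,900 excess over $53,200 is $6,594; credit = $13,750 − $6,594 = $7,156.
Earned Income Credit: income exceeds $156,900 by $6,200, which is 2 full-or-partial $5,000 increments; reduction = 2 × $250 = $500, leaving $7,902.
Working Family Credit: $163,100 is at or below the $266,800 threshold, so the full $6,690 applies.
Total: $7,156 + $7,902 + $6,690 = $21,748.

$21,748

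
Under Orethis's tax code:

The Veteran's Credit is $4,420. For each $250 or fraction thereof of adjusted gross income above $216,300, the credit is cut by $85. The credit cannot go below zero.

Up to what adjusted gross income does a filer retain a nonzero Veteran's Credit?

After 51 increments the reduction is 51 × $85 = $4,335, leaving $85; one more increment wipes it out. Increment 51 ends at excess 51 × $250 = $12,750, so the highest qualifying income is $216,300 + $12,750 = $229,050.

$229,050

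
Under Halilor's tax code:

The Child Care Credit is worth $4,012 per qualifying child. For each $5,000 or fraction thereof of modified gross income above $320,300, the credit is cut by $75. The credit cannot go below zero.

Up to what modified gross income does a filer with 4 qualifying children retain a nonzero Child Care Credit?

$1,385,300

Full credit = 4 × $4,012 = $16,048.
After 213 increments the reduction is 213 × $75 = $15,975, leaving $73; one more increment wipes it out. Increment 213 ends at excess 213 × $5,000 = $1,065,000, so the highest qualifying income is $320,300 + $1,065,000 = $1,385,300.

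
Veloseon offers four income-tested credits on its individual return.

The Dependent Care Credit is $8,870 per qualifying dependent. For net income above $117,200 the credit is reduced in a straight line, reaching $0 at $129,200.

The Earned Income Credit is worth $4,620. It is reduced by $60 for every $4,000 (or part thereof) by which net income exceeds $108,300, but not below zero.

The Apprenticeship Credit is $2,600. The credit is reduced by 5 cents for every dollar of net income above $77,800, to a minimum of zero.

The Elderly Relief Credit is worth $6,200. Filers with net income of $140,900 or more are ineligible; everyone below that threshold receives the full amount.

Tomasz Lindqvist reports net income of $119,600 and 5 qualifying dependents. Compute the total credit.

$46,630

Dependent Care Credit: base = 5 × $8,870 = $44,350. $119,600 is $2,400 into a $12,000 phase-out range, leaving 9,600/12,000 of the credit: $44,350 × 9,600/12,000 = $35,480.
Earned Income Credit: income exceeds $108,300 by $11,300, which is 3 full-or-partial $4,000 increments; reduction = 3 × $60 = $180, leaving $4,440.
Apprenticeship Credit: 5% of the $41,800 excess over $77,800 is $2,090; credit = $2,600 − $2,090 = $510.
Elderly Relief Credit: $119,600 is below the $140,900 cutoff, so the full $6,200 applies.
Total: $35,480 + $4,440 + $510 + $6,200 = $46,630.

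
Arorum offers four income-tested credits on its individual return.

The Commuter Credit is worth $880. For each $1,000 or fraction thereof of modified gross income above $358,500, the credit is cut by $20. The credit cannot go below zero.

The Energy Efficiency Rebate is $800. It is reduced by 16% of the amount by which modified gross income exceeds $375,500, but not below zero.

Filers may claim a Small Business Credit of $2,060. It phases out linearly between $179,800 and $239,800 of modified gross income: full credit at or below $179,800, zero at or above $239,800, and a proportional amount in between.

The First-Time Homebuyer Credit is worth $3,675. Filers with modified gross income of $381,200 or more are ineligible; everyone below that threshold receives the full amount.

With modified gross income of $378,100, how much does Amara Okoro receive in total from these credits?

$4,539

Commuter Credit: income exceeds $358,500 by $19,600, which is 20 full-or-partial $1,000 increments; reduction = 20 × $20 = $400, leaving $480.
Energy Efficiency Rebate: 16% of the $2,600 excess over $375,500 is $416; credit = $800 − $416 = $384.
Small Business Credit: $378,100 is at or above $239,800, so the credit is $0.
First-Time Homebuyer Credit: $378,100 is below the $381,200 cutoff, so the full $3,675 applies.
Total: $480 + $384 + $0 + $3,675 = $4,539.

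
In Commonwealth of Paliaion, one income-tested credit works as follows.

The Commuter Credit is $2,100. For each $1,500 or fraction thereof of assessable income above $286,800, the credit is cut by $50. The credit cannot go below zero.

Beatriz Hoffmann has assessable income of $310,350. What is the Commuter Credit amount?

Commuter Credit: income exceeds $286,800 by $23,550, which is 16 full-or-partial $1,500 increments; reduction = 16 × $50 = $800, leaving $1,300.

$1,300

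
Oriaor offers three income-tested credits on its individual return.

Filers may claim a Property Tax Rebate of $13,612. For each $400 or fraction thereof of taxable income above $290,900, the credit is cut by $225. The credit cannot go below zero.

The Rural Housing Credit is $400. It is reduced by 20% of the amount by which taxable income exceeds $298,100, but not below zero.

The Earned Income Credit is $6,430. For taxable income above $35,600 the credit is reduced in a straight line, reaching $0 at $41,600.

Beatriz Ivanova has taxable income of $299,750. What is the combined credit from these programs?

Property Tax Rebate: income exceeds $290,900 by $8,850, which is 23 full-or-partial $400 increments; reduction = 23 × $225 = $5,175, leaving $8,437.
Rural Housing Credit: 20% of the $1,650 excess over $298,100 is $330; credit = $400 − $330 = $70.
Earned Income Credit: $299,750 is at or above $41,600, so the credit is $0.
Total: $8,437 + $70 + $0 = $8,507.

$8,507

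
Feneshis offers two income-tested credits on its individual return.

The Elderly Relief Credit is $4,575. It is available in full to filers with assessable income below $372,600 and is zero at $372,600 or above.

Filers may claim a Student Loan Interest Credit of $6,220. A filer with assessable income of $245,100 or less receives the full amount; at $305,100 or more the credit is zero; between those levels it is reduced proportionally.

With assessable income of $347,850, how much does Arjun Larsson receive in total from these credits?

Elderly Relief Credit: $347,850 is below the $372,600 cutoff, so the full $4,575 applies.
Student Loan Interest Credit: $347,850 is at or above $305,100, so the credit is $0.
Total: $4,575 + $0 = $4,575.

$4,575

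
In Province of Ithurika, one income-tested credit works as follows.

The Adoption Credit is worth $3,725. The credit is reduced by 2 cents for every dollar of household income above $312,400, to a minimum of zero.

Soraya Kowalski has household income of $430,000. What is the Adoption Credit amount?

Adoption Credit: 2% of the $117,600 excess over $312,400 is $2,352; credit = $3,725 − $2,352 = $1,373.

$1,373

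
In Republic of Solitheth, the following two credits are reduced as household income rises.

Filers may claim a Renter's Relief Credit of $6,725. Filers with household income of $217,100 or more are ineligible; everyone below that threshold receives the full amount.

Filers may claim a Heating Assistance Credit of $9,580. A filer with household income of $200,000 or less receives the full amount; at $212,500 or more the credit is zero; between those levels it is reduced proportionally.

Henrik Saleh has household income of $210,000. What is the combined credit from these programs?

Renter's Relief Credit: $210,000 is below the $217,100 cutoff, so the full $6,725 applies.
Heating Assistance Credit: $210,000 is $10,000 into a $12,500 phase-out range, leaving 2,500/12,500 of the credit: $9,580 × 2,500/12,500 = $1,916.
Total: $6,725 + $1,916 = $8,641.

$8,641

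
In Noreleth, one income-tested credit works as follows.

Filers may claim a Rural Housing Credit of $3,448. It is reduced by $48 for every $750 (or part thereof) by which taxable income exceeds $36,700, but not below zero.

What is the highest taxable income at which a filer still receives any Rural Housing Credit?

$89,950

After 71 increments the reduction is 71 × $48 = $3,408, leaving $40; one more increment wipes it out. Increment 71 ends at excess 71 × $750 = $53,250, so the highest qualifying income is $36,700 + $53,250 = $89,950.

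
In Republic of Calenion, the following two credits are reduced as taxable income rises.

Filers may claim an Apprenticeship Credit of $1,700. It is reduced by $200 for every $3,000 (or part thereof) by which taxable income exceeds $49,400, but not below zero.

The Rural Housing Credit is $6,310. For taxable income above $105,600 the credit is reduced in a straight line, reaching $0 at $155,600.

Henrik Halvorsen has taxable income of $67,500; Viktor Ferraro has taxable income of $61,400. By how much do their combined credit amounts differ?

Henrik ($67,500): Apprenticeship Credit: income exceeds $49,400 by $18,100, which is 7 full-or-partial $3,000 increments; reduction = 7 × $200 = $1,400, leaving $300. Rural Housing Credit: $67,500 is at or below the $105,600 threshold, so the full $6,310 applies. total $300 + $6,310 = $6,610
Viktor ($61,400): Apprenticeship Credit: income exceeds $49,400 by $12,000, which is 4 full-or-partial $3,000 increments; reduction = 4 × $200 = $800, leaving $900. Rural Housing Credit: $61,400 is at or below the $105,600 threshold, so the full $6,310 applies. total $900 + $6,310 = $7,210
Difference: |$6,610 − $7,210| = $600.

$600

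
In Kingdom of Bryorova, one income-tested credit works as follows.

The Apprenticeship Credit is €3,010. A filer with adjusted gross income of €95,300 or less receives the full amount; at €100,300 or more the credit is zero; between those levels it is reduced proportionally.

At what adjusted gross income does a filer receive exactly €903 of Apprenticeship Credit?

€98,800

€903 is 903/3,010 of the full €3,010, so 2,107/3,010 of the €5,000 range has been used: income = €95,300 + €5,000 × 2,107/3,010 = €98,800.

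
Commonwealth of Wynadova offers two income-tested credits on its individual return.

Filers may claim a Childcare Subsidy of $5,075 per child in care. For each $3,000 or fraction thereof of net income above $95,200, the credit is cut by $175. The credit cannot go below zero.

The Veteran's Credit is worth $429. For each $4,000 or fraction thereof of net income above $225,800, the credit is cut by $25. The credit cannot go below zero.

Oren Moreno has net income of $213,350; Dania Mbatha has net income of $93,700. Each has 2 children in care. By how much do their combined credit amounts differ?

Oren ($213,350): Childcare Subsidy: base = 2 × $5,075 = $10,150. income exceeds $95,200 by $118,150, which is 40 full-or-partial $3,000 increments; reduction = 40 × $175 = $7,000, leaving $3,150. Veteran's Credit: $213,350 is at or below the $225,800 threshold, so the full $429 applies. total $3,150 + $429 = $3,579
Dania ($93,700): Childcare Subsidy: base = 2 × $5,075 = $10,150. $93,700 is at or below the $95,200 threshold, so the full $10,150 applies. Veteran's Credit: $93,700 is at or below the $225,800 threshold, so the full $429 applies. total $10,150 + $429 = $10,579
Difference: |$3,579 − $10,579| = $7,000.

$7,000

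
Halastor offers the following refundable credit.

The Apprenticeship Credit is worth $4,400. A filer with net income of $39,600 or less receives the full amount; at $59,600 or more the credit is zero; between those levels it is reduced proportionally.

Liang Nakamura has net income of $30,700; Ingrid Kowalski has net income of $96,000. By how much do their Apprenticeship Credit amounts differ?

Liang ($30,700): Apprenticeship Credit: $30,700 is at or below the $39,600 threshold, so the full $4,400 applies.
Ingrid ($96,000): Apprenticeship Credit: $96,000 is at or above $59,600, so the credit is $0.
Difference: |$4,400 − $0| = $4,400.

$4,400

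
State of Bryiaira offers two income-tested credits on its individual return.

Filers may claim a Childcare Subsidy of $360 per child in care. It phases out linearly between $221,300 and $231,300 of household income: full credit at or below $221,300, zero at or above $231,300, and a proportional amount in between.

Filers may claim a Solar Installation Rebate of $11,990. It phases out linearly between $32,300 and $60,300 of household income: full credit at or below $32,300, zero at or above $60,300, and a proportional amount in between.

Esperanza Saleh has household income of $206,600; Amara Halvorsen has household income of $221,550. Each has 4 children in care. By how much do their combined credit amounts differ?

Esperanza ($206,600): Childcare Subsidy: base = 4 × $360 = $1,440. $206,600 is at or below the $221,300 threshold, so the full $1,440 applies. Solar Installation Rebate: $206,600 is at or above $60,300, so the credit is $0. total $1,440 + $0 = $1,440
Amara ($221,550): Childcare Subsidy: base = 4 × $360 = $1,440. $221,550 is $250 into a $10,000 phase-out range, leaving 9,750/10,000 of the credit: $1,440 × 9,750/10,000 = $1,404. Solar Installation Rebate: $221,550 is at or above $60,300, so the credit is $0. total $1,404 + $0 = $1,404
Difference: |$1,440 − $1,404| = $36.

$36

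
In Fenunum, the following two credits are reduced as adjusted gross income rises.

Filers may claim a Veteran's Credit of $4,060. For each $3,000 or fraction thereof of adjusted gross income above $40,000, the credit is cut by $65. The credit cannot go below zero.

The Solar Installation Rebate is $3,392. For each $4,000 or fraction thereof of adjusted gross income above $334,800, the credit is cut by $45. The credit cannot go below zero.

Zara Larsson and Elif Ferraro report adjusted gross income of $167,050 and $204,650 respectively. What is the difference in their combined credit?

$780

Zara ($167,050): Veteran's Credit: income exceeds $40,000 by $127,050, which is 43 full-or-partial $3,000 increments; reduction = 43 × $65 = $2,795, leaving $1,265. Solar Installation Rebate: $167,050 is at or below the $334,800 threshold, so the full $3,392 applies. total $1,265 + $3,392 = $4,657
Elif ($204,650): Veteran's Credit: income exceeds $40,000 by $164,650, which is 55 full-or-partial $3,000 increments; reduction = 55 × $65 = $3,575, leaving $485. Solar Installation Rebate: $204,650 is at or below the $334,800 threshold, so the full $3,392 applies. total $485 + $3,392 = $3,877
Difference: |$4,657 − $3,877| = $780.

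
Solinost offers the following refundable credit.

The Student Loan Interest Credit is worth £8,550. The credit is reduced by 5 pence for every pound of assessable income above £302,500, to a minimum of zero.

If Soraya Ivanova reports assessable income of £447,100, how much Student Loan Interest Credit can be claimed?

Student Loan Interest Credit: 5% of the £144,600 excess over £302,500 is £7,230; credit = £8,550 − £7,230 = £1,320.

£1,320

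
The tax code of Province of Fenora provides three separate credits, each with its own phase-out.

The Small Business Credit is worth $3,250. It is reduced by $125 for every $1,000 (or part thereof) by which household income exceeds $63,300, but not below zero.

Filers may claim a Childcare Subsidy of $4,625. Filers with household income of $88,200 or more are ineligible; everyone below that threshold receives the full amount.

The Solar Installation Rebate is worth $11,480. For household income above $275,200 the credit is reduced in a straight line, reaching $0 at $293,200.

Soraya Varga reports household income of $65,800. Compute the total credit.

$18,980

Small Business Credit: income exceeds $63,300 by $2,500, which is 3 full-or-partial $1,000 increments; reduction = 3 × $125 = $375, leaving $2,875.
Childcare Subsidy: $65,800 is below the $88,200 cutoff, so the full $4,625 applies.
Solar Installation Rebate: $65,800 is at or below the $275,200 threshold, so the full $11,480 applies.
Total: $2,875 + $4,625 + $11,480 = $18,980.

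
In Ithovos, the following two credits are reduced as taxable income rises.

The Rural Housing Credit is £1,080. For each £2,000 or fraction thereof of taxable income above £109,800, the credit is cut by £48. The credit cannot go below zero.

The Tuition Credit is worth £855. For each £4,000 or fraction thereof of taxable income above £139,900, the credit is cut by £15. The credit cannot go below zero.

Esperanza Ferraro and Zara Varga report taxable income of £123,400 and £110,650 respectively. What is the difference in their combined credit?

Esperanza (£123,400): Rural Housing Credit: income exceeds £109,800 by £13,600, which is 7 full-or-partial £2,000 increments; reduction = 7 × £48 = £336, leaving £744. Tuition Credit: £123,400 is at or below the £139,900 threshold, so the full £855 applies. total £744 + £855 = £1,599
Zara (£110,650): Rural Housing Credit: income exceeds £109,800 by £850, which is 1 full-or-partial £2,000 increment; reduction = 1 × £48 = £48, leaving £1,032. Tuition Credit: £110,650 is at or below the £139,900 threshold, so the full £855 applies. total £1,032 + £855 = £1,887
Difference: |£1,599 − £1,887| = £288.

£288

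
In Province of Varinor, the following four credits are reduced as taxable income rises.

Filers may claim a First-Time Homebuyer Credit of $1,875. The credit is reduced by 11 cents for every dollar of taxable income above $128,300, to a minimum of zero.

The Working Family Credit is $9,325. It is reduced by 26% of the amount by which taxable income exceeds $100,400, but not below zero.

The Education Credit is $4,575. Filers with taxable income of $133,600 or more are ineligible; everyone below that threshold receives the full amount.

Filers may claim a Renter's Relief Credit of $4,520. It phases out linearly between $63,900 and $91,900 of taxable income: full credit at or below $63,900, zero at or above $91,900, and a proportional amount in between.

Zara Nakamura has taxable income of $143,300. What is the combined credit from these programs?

First-Time Homebuyer Credit: 11% of the $15,000 excess over $128,300 is $1,650; credit = $1,875 − $1,650 = $225.
Working Family Credit: 26% of the $42,900 excess over $100,400 is $11,154 ≥ base, so the credit is $0.
Education Credit: $143,300 meets or exceeds the $133,600 cutoff, so the credit is $0.
Renter's Relief Credit: $143,300 is at or above $91,900, so the credit is $0.
Total: $225 + $0 + $0 + $0 = $225.

$225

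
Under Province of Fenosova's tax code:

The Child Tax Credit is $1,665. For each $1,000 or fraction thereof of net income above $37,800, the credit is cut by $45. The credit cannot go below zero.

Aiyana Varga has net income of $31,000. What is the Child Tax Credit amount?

Child Tax Credit: $31,000 is at or below the $37,800 threshold, so the full $1,665 applies.

$1,665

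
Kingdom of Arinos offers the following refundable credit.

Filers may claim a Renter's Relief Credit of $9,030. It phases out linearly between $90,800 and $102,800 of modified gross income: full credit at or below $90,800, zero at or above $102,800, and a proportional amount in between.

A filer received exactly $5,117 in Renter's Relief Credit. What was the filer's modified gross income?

$96,000

$5,117 is 5,117/9,030 of the full $9,030, so 3,913/9,030 of the $12,000 range has been used: income = $90,800 + $12,000 × 3,913/9,030 = $96,000.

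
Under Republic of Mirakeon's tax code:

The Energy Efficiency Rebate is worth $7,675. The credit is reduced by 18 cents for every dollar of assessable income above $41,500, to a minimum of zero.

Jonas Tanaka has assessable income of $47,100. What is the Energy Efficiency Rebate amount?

$6,667

Energy Efficiency Rebate: 18% of the $5,600 excess over $41,500 is $1,008; credit = $7,675 − $1,008 = $6,667.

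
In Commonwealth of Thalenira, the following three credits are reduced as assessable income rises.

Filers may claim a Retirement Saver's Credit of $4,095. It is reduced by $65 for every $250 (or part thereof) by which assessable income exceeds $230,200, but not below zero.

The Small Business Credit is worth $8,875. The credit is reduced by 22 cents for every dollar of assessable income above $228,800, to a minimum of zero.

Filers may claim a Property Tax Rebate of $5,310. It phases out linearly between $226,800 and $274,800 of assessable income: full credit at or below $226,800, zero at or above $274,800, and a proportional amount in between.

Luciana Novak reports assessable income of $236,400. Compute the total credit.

Retirement Saver's Credit: income exceeds $230,200 by $6,200, which is 25 full-or-partial $250 increments; reduction = 25 × $65 = $1,625, leaving $2,470.
Small Business Credit: 22% of the $7,600 excess over $228,800 is $1,672; credit = $8,875 − $1,672 = $7,203.
Property Tax Rebate: $236,400 is $9,600 into a $48,000 phase-out range, leaving 38,400/48,000 of the credit: $5,310 × 38,400/48,000 = $4,248.
Total: $2,470 + $7,203 + $4,248 = $13,921.

$13,921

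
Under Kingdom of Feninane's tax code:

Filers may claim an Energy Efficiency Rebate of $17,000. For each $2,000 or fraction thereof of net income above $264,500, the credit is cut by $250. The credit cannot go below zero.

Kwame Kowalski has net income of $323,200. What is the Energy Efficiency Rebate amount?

$9,500

Energy Efficiency Rebate: income exceeds $264,500 by $58,700, which is 30 full-or-partial $2,000 increments; reduction = 30 × $250 = $7,500, leaving $9,500.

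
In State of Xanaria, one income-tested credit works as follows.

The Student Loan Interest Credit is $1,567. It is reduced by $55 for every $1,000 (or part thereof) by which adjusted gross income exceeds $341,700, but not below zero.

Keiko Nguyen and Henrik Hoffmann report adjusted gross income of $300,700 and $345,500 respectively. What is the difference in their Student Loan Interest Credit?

$220

Keiko ($300,700): Student Loan Interest Credit: $300,700 is at or below the $341,700 threshold, so the full $1,567 applies.
Henrik ($345,500): Student Loan Interest Credit: income exceeds $341,700 by $3,800, which is 4 full-or-partial $1,000 increments; reduction = 4 × $55 = $220, leaving $1,347.
Difference: |$1,567 − $1,347| = $220.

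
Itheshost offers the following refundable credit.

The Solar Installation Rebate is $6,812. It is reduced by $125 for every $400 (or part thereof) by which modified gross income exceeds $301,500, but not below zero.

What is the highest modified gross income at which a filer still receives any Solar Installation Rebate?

After 54 increments the reduction is 54 × $125 = $6,750, leaving $62; one more increment wipes it out. Increment 54 ends at excess 54 × $400 = $21,600, so the highest qualifying income is $301,500 + $21,600 = $323,100.

$323,100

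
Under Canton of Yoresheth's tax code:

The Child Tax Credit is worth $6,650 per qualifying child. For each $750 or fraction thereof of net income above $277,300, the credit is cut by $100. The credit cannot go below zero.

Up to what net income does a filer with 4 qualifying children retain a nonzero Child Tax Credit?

$476,050

Full credit = 4 × $6,650 = $26,600.
After 265 increments the reduction is 265 × $100 = $26,500, leaving $100; one more increment wipes it out. Increment 265 ends at excess 265 × $750 = $198,750, so the highest qualifying income is $277,300 + $198,750 = $476,050.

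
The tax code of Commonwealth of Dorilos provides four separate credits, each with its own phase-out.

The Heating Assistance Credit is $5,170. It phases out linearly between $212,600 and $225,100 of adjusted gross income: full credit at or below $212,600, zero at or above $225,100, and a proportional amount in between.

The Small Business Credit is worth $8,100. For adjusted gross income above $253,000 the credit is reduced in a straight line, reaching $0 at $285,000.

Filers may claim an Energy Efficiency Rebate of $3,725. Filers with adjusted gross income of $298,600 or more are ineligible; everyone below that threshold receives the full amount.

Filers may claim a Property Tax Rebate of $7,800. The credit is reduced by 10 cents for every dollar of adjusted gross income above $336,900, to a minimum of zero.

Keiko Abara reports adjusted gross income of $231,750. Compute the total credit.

Heating Assistance Credit: $231,750 is at or above $225,100, so the credit is $0.
Small Business Credit: $231,750 is at or below the $253,000 threshold, so the full $8,100 applies.
Energy Efficiency Rebate: $231,750 is below the $298,600 cutoff, so the full $3,725 applies.
Property Tax Rebate: $231,750 is at or below the $336,900 threshold, so the full $7,800 applies.
Total: $0 + $8,100 + $3,725 + $7,800 = $19,625.

$19,625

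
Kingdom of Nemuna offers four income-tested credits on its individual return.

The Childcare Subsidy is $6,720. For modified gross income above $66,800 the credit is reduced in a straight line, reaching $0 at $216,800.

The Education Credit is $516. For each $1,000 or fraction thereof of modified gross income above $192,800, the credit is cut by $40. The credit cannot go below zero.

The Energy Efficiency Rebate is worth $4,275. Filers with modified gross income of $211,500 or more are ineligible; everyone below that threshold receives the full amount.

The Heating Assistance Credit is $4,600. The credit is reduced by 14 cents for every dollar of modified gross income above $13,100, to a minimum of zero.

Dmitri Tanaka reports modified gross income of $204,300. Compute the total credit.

Childcare Subsidy: $204,300 is $137,500 into a $150,000 phase-out range, leaving 12,500/150,000 of the credit: $6,720 × 12,500/150,000 = $560.
Education Credit: income exceeds $192,800 by $11,500, which is 12 full-or-partial $1,000 increments; reduction = 12 × $40 = $480, leaving $36.
Energy Efficiency Rebate: $204,300 is below the $211,500 cutoff, so the full $4,275 applies.
Heating Assistance Credit: 14% of the $191,200 excess over $13,100 is $26,768 ≥ base, so the credit is $0.
Total: $560 + $36 + $4,275 + $0 = $4,871.

$4,871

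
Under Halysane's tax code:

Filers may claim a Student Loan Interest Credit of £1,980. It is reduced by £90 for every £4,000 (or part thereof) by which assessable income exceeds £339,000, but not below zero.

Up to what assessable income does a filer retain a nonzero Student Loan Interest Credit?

After 21 increments the reduction is 21 × £90 = £1,890, leaving £90; one more increment wipes it out. Increment 21 ends at excess 21 × £4,000 = £84,000, so the highest qualifying income is £339,000 + £84,000 = £423,000.

£423,000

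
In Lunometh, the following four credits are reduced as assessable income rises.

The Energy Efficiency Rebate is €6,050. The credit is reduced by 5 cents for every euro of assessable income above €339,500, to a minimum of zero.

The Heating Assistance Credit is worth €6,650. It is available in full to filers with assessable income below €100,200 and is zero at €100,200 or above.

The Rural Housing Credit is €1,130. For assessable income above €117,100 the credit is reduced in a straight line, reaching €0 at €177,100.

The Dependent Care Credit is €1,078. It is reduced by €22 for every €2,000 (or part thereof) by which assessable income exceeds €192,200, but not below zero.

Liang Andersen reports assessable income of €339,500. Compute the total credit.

€6,050

Energy Efficiency Rebate: €339,500 is at or below the €339,500 threshold, so the full €6,050 applies.
Heating Assistance Credit: €339,500 meets or exceeds the €100,200 cutoff, so the credit is €0.
Rural Housing Credit: €339,500 is at or above €177,100, so the credit is €0.
Dependent Care Credit: income exceeds €192,200 by €147,300 → 74 increments × €22 = €1,628 ≥ base, so the credit is €0.
Total: €6,050 + €0 + €0 + €0 = €6,050.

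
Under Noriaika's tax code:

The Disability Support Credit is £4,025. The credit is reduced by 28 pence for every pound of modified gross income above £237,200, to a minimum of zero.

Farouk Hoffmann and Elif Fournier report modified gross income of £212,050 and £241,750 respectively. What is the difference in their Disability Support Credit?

Farouk (£212,050): Disability Support Credit: £212,050 is at or below the £237,200 threshold, so the full £4,025 applies.
Elif (£241,750): Disability Support Credit: 28% of the £4,550 excess over £237,200 is £1,274; credit = £4,025 − £1,274 = £2,751.
Difference: |£4,025 − £2,751| = £1,274.

£1,274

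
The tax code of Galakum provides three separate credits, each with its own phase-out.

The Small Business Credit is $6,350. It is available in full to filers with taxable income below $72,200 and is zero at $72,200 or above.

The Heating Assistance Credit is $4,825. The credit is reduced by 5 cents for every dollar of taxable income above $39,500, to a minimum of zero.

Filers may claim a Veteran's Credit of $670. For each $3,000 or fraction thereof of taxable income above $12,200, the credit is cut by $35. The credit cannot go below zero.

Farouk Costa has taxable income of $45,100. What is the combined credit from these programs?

$11,180

Small Business Credit: $45,100 is below the $72,200 cutoff, so the full $6,350 applies.
Heating Assistance Credit: 5% of the $5,600 excess over $39,500 is $280; credit = $4,825 − $280 = $4,545.
Veteran's Credit: income exceeds $12,200 by $32,900, which is 11 full-or-partial $3,000 increments; reduction = 11 × $35 = $385, leaving $285.
Total: $6,350 + $4,545 + $285 = $11,180.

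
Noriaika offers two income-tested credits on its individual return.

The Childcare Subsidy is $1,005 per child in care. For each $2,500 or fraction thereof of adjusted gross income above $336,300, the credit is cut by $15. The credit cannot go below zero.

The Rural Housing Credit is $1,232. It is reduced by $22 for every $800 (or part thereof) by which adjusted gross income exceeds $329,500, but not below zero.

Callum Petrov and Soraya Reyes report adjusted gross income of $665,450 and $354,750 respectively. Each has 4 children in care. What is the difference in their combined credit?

Callum ($665,450): Childcare Subsidy: base = 4 × $1,005 = $4,020. income exceeds $336,300 by $329,150, which is 132 full-or-partial $2,500 increments; reduction = 132 × $15 = $1,980, leaving $2,040. Rural Housing Credit: income exceeds $329,500 by $335,950 → 420 increments × $22 = $9,240 ≥ base, so the credit is $0. total $2,040 + $0 = $2,040
Soraya ($354,750): Childcare Subsidy: base = 4 × $1,005 = $4,020. income exceeds $336,300 by $18,450, which is 8 full-or-partial $2,500 increments; reduction = 8 × $15 = $120, leaving $3,900. Rural Housing Credit: income exceeds $329,500 by $25,250, which is 32 full-or-partial $800 increments; reduction = 32 × $22 = $704, leaving $528. total $3,900 + $528 = $4,428
Difference: |$2,040 − $4,428| = $2,388.

$2,388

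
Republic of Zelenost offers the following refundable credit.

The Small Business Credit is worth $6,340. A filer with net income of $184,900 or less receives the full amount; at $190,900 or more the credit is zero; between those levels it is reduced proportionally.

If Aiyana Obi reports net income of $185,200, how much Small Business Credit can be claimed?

$6,023

Small Business Credit: $185,200 is $300 into a $6,000 phase-out range, leaving 5,700/6,000 of the credit: $6,340 × 5,700/6,000 = $6,023.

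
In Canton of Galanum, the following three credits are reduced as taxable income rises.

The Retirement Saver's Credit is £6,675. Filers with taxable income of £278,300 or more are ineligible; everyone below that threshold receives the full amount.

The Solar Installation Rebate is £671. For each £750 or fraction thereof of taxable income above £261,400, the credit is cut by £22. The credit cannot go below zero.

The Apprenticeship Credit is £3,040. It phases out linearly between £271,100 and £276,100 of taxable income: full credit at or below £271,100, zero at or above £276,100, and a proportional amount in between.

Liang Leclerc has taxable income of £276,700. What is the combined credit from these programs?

Retirement Saver's Credit: £276,700 is below the £278,300 cutoff, so the full £6,675 applies.
Solar Installation Rebate: income exceeds £261,400 by £15,300, which is 21 full-or-partial £750 increments; reduction = 21 × £22 = £462, leaving £209.
Apprenticeship Credit: £276,700 is at or above £276,100, so the credit is £0.
Total: £6,675 + £209 + £0 = £6,884.

£6,884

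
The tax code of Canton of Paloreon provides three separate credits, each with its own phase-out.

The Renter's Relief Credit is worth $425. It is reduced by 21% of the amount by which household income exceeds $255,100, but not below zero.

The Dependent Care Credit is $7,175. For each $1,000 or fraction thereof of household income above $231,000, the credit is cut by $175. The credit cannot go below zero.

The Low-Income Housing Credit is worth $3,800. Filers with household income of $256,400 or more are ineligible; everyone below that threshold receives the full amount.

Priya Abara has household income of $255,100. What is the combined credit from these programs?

Renter's Relief Credit: $255,100 is at or below the $255,100 threshold, so the full $425 applies.
Dependent Care Credit: income exceeds $231,000 by $24,100, which is 25 full-or-partial $1,000 increments; reduction = 25 × $175 = $4,375, leaving $2,800.
Low-Income Housing Credit: $255,100 is below the $256,400 cutoff, so the full $3,800 applies.
Total: $425 + $2,800 + $3,800 = $7,025.

$7,025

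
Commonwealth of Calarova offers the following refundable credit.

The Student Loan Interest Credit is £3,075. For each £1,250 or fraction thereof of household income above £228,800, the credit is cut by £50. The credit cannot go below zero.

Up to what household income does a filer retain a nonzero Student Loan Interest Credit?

After 61 increments the reduction is 61 × £50 = £3,050, leaving £25; one more increment wipes it out. Increment 61 ends at excess 61 × £1,250 = £76,250, so the highest qualifying income is £228,800 + £76,250 = £305,050.

£305,050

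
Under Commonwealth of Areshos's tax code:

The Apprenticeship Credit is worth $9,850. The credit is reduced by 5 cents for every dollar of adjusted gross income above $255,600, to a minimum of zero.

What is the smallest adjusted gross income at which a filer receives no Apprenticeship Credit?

$452,600

The credit falls by 5% of each dollar above $255,600, so it reaches zero when the excess is $9,850 / 5% = $197,000: income = $255,600 + $197,000 = $452,600.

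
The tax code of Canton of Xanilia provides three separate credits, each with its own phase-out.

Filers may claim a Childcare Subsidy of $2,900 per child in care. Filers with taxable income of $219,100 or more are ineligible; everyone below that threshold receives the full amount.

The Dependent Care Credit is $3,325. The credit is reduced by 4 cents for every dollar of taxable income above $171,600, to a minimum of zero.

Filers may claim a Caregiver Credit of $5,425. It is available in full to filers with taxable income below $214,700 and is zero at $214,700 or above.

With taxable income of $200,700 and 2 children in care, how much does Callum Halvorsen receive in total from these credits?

Childcare Subsidy: base = 2 × $2,900 = $5,800. $200,700 is below the $219,100 cutoff, so the full $5,800 applies.
Dependent Care Credit: 4% of the $29,100 excess over $171,600 is $1,164; credit = $3,325 − $1,164 = $2,161.
Caregiver Credit: $200,700 is below the $214,700 cutoff, so the full $5,425 applies.
Total: $5,800 + $2,161 + $5,425 = $13,386.

$13,386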